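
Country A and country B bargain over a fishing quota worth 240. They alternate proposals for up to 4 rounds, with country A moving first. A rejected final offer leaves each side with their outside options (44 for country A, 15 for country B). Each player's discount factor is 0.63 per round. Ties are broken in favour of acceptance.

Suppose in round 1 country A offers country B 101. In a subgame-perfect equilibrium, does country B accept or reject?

Reject

Round 4 (country B proposes): country A gets 44 if talks fail, so country B offers 44 and keeps 196.
Round 3 (country A proposes): country B can get 196 next round, worth 0.63 × 196 = 123.48 now, so country A offers 123.48, keeping 116.52.
Round 2 (country B proposes): country A can get 116.52 next round, worth 0.63 × 116.52 = 73.4076 now, so country B offers 73.4076, keeping 166.5924.
So by rejecting in round 1, country B gets 166.5924 next round, worth 0.63 × 166.5924 = 104.953212 now.
Offer 101 < 104.953212, so country B rejects.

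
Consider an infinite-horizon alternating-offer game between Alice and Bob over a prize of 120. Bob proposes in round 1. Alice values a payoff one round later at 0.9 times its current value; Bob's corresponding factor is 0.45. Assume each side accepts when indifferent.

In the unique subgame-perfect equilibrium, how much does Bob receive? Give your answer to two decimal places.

Let x be Bob's share when Bob proposes and y be Alice's share when Alice proposes.
Alice accepts iff offered ≥ 0.9·y, so x = 120 − 0.9y. Symmetrically y = 120 − 0.45x.
Substituting: x = 120 − 0.9(120 − 0.45x), giving x(1 − 0.45·0.9) = 120(1 − 0.9).
So x = 120 × 0.1 / 0.595 ≈ 20.1681, and Alice receives 120 − x ≈ 99.8319.

20.17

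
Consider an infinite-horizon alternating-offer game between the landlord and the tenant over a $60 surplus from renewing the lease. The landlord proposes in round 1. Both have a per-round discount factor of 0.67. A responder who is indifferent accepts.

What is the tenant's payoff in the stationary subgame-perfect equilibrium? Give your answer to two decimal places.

24.07

Let x be the landlord's share when the landlord proposes and y be the tenant's share when the tenant proposes.
The tenant accepts iff offered ≥ 0.67·y, so x = 60 − 0.67y. Symmetrically y = 60 − 0.67x.
Substituting: x = 60 − 0.67(60 − 0.67x), giving x(1 − 0.67·0.67) = 60(1 − 0.67).
So x = 60 × 0.33 / 0.5511 ≈ 35.9281, and the tenant receives 60 − x ≈ 24.0719.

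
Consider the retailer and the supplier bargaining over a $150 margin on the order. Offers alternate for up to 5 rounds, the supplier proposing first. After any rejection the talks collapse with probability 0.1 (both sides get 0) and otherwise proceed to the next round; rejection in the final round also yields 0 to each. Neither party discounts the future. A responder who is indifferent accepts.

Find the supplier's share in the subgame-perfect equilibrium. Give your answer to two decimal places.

Round 5 (the supplier proposes): rejection yields 0 for the retailer; the supplier offers 0 and keeps 150.
Round 4 (the retailer proposes): rejecting gives the supplier an expected 0.9 × 150 = 135. The retailer offers 135 and keeps 150 − 135 = 15.
Round 3 (the supplier proposes): rejecting gives the retailer an expected 0.9 × 15 = 13.5, so the supplier offers 13.5, keeping 136.5.
Round 2 (the retailer proposes): rejecting gives the supplier an expected 0.9 × 136.5 = 122.85. The retailer offers 122.85 and keeps 150 − 122.85 = 27.15.
Round 1 (the supplier proposes): rejecting gives the retailer an expected 0.9 × 27.15 = 24.435. The supplier offers 24.435 and keeps 150 − 24.435 = 125.565.

125.57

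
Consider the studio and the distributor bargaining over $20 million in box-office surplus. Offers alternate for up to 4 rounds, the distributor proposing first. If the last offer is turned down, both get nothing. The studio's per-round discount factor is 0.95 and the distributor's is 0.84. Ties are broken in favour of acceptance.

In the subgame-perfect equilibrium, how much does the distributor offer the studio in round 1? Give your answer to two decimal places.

18.20

Round 4 (the studio proposes): the distributor will accept anything ≥ 0, so the studio offers 0 and keeps 20.
Round 3 (the distributor proposes): the studio can get 20 next round, worth 0.95 × 20 = 19 now. The distributor offers 19 and keeps 20 − 19 = 1.
Round 2 (the studio proposes): the distributor can get 1 next round, worth 0.84 × 1 = 0.84 now, so the studio offers 0.84, keeping 19.16.
Round 1 (the distributor proposes): the studio can get 19.16 next round, worth 0.95 × 19.16 = 18.202 now; the distributor offers that and keeps 1.798.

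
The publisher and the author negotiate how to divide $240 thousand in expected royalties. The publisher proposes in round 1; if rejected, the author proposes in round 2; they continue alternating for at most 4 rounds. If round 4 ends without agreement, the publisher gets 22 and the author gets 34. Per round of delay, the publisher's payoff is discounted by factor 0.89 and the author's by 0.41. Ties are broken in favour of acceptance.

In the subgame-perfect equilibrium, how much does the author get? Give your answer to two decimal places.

43.44

Round 4 (the author proposes): the publisher gets 22 if talks fail, so the author offers 22 and keeps 218.
Round 3 (the publisher proposes): the author can get 218 next round, worth 0.41 × 218 = 89.38 now, so the publisher offers 89.38, keeping 150.62.
Round 2 (the author proposes): the publisher can get 150.62 next round, worth 0.89 × 150.62 = 134.0518 now; the author offers that and keeps 105.9482.
Round 1 (the publisher proposes): the author can get 105.9482 next round, worth 0.41 × 105.9482 = 43.438762 now. The publisher offers 43.438762 and keeps 240 − 43.438762 = 196.561238.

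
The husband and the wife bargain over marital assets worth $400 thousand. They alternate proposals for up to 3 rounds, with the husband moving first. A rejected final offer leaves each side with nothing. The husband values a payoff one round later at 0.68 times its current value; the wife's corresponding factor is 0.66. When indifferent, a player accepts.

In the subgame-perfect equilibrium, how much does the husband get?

Work backward from the last round.
Round 3 (the husband proposes): the wife will accept anything ≥ 0, so the husband offers 0 and keeps 400.
Round 2 (the wife proposes): the husband can get 400 next round, worth 0.68 × 400 = 272 now. The wife offers 272 and keeps 400 − 272 = 128.
Round 1 (the husband proposes): the wife can get 128 next round, worth 0.66 × 128 = 84.48 now, so the husband offers 84.48, keeping 315.52.

315.52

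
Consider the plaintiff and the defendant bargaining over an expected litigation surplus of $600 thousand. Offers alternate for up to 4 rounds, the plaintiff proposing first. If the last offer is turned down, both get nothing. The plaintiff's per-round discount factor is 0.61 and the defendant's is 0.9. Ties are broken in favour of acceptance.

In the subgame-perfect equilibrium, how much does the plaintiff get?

92.94

Round 4 (the defendant proposes): rejection yields 0 for the plaintiff; the defendant offers 0 and keeps 600.
Round 3 (the plaintiff proposes): the defendant can get 600 next round, worth 0.9 × 600 = 540 now, so the plaintiff offers 540, keeping 60.
Round 2 (the defendant proposes): the plaintiff can get 60 next round, worth 0.61 × 60 = 36.6 now. The defendant offers 36.6 and keeps 600 − 36.6 = 563.4.
Round 1 (the plaintiff proposes): the defendant can get 563.4 next round, worth 0.9 × 563.4 = 507.06 now; the plaintiff offers that and keeps 92.94.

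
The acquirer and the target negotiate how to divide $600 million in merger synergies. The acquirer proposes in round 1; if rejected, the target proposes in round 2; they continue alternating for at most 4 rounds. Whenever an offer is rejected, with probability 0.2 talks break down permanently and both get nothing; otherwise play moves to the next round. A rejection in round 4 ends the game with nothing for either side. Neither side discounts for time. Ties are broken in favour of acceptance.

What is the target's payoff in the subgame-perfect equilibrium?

Round 4 (the target proposes): the acquirer will accept anything ≥ 0, so the target offers 0 and keeps 600.
Round 3 (the acquirer proposes): rejecting gives the target an expected 0.8 × 600 = 480, so the acquirer offers 480, keeping 120.
Round 2 (the target proposes): rejecting gives the acquirer an expected 0.8 × 120 = 96. The target offers 96 and keeps 600 − 96 = 504.
Round 1 (the acquirer proposes): rejecting gives the target an expected 0.8 × 504 = 403.2. The acquirer offers 403.2 and keeps 600 − 403.2 = 196.8.

403.2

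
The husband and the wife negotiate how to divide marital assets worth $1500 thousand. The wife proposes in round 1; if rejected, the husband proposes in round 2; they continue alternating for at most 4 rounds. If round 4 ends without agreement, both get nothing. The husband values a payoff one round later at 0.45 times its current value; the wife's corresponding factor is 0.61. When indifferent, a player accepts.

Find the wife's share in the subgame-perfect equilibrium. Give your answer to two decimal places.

By backward induction:
Round 4 (the husband proposes): the wife will accept anything ≥ 0, so the husband offers 0 and keeps 1500.
Round 3 (the wife proposes): the husband can get 1500 next round, worth 0.45 × 1500 = 675 now. The wife offers 675 and keeps 1500 − 675 = 825.
Round 2 (the husband proposes): the wife can get 825 next round, worth 0.61 × 825 = 503.25 now, so the husband offers 503.25, keeping 996.75.
Round 1 (the wife proposes): the husband can get 996.75 next round, worth 0.45 × 996.75 = 448.5375 now. The wife offers 448.5375 and keeps 1500 − 448.5375 = 1051.4625.

1051.46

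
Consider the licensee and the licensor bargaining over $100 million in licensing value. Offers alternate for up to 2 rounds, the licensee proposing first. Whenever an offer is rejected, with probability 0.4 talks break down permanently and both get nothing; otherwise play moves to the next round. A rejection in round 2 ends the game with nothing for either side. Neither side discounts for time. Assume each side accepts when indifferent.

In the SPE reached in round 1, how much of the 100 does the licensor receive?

By backward induction:
Round 2 (the licensor proposes): the licensee will accept anything ≥ 0, so the licensor offers 0 and keeps 100.
Round 1 (the licensee proposes): rejecting gives the licensor an expected 0.6 × 100 = 60. The licensee offers 60 and keeps 100 − 60 = 40.

60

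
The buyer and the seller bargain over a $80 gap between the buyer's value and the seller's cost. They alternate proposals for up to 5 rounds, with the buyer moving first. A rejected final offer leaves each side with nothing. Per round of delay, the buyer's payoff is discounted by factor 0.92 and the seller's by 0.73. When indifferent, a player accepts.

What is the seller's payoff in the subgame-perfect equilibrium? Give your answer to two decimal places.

Round 5 (the buyer proposes): the seller will accept anything ≥ 0, so the buyer offers 0 and keeps 80.
Round 4 (the seller proposes): the buyer can get 80 next round, worth 0.92 × 80 = 73.6 now. The seller offers 73.6 and keeps 80 − 73.6 = 6.4.
Round 3 (the buyer proposes): the seller can get 6.4 next round, worth 0.73 × 6.4 = 4.672 now. The buyer offers 4.672 and keeps 80 − 4.672 = 75.328.
Round 2 (the seller proposes): the buyer can get 75.328 next round, worth 0.92 × 75.328 = 69.30176 now, so the seller offers 69.30176, keeping 10.69824.
Round 1 (the buyer proposes): the seller can get 10.69824 next round, worth 0.73 × 10.69824 = 7.8097152 now; the buyer offers that and keeps 72.1902848.

7.81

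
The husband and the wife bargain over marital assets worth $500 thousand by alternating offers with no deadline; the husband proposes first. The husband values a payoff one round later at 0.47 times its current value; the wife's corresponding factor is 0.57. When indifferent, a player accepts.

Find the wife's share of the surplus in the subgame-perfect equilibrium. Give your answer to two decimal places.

Let x be the husband's share when the husband proposes and y be the wife's share when the wife proposes.
The wife accepts iff offered ≥ 0.57·y, so x = 500 − 0.57y. Symmetrically y = 500 − 0.47x.
Substituting: x = 500 − 0.57(500 − 0.47x), giving x(1 − 0.47·0.57) = 500(1 − 0.57).
So x = 500 × 0.43 / 0.7321 ≈ 293.6757, and the wife receives 500 − x ≈ 206.3243.

206.32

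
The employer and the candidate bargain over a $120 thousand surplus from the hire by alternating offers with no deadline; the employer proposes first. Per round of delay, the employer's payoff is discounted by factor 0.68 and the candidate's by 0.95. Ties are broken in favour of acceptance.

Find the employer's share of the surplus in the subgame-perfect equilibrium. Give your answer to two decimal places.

Let x be the employer's share when the employer proposes and y be the candidate's share when the candidate proposes.
The candidate accepts iff offered ≥ 0.95·y, so x = 120 − 0.95y. Symmetrically y = 120 − 0.68x.
Substituting: x = 120 − 0.95(120 − 0.68x), giving x(1 − 0.68·0.95) = 120(1 − 0.95).
So x = 120 × 0.05 / 0.354 ≈ 16.9492, and the candidate receives 120 − x ≈ 103.0508.

16.95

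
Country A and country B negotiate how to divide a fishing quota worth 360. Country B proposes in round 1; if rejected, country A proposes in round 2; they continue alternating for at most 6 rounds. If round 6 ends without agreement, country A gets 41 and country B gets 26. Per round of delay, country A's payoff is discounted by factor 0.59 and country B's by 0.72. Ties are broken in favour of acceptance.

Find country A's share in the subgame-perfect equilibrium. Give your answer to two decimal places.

120.30

Round 6 (country A proposes): country B gets 26 if talks fail, so country A offers 26 and keeps 334.
Round 5 (country B proposes): country A can get 334 next round, worth 0.59 × 334 = 197.06 now, so country B offers 197.06, keeping 162.94.
Round 4 (country A proposes): country B can get 162.94 next round, worth 0.72 × 162.94 = 117.3168 now; country A offers that and keeps 242.6832.
Round 3 (country B proposes): country A can get 242.6832 next round, worth 0.59 × 242.6832 = 143.183088 now, so country B offers 143.183088, keeping 216.816912.
Round 2 (country A proposes): country B can get 216.816912 next round, worth 0.72 × 216.816912 = 156.10817664 now, so country A offers 156.10817664, keeping 203.89182336.
Round 1 (country B proposes): country A can get 203.89182336 next round, worth 0.59 × 203.89182336 = 120.2961757824 now, so country B offers 120.2961757824, keeping 239.7038242176.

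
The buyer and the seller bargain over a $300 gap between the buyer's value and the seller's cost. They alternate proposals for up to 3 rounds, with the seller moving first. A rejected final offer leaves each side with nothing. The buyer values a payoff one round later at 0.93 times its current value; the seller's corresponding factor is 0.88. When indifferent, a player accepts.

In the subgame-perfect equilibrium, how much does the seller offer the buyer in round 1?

Round 3 (the seller proposes): the buyer will accept anything ≥ 0, so the seller offers 0 and keeps 300.
Round 2 (the buyer proposes): the seller can get 300 next round, worth 0.88 × 300 = 264 now; the buyer offers that and keeps 36.
Round 1 (the seller proposes): the buyer can get 36 next round, worth 0.93 × 36 = 33.48 now. The seller offers 33.48 and keeps 300 − 33.48 = 266.52.

33.48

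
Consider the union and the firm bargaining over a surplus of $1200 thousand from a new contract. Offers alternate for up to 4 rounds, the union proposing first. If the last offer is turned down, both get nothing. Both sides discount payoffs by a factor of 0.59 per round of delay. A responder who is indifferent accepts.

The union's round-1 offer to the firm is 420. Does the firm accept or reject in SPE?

Reject

Work out the firm's continuation value if the offer is rejected.
Round 4 (the firm proposes): rejection yields 0 for the union; the firm offers 0 and keeps 1200.
Round 3 (the union proposes): the firm can get 1200 next round, worth 0.59 × 1200 = 708 now. The union offers 708 and keeps 1200 − 708 = 492.
Round 2 (the firm proposes): the union can get 492 next round, worth 0.59 × 492 = 290.28 now, so the firm offers 290.28, keeping 909.72.
So by rejecting in round 1, the firm gets 909.72 next round, worth 0.59 × 909.72 = 536.7348 now.
Offer 420 < 536.7348, so the firm rejects.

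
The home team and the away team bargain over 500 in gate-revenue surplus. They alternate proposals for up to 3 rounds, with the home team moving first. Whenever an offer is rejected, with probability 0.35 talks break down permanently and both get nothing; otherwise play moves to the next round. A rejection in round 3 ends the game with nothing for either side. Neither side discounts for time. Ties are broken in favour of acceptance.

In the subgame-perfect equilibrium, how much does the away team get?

By backward induction:
Round 3 (the home team proposes): the away team will accept anything ≥ 0, so the home team offers 0 and keeps 500.
Round 2 (the away team proposes): rejecting gives the home team an expected 0.65 × 500 = 325. The away team offers 325 and keeps 500 − 325 = 175.
Round 1 (the home team proposes): rejecting gives the away team an expected 0.65 × 175 = 113.75. The home team offers 113.75 and keeps 500 − 113.75 = 386.25.

113.75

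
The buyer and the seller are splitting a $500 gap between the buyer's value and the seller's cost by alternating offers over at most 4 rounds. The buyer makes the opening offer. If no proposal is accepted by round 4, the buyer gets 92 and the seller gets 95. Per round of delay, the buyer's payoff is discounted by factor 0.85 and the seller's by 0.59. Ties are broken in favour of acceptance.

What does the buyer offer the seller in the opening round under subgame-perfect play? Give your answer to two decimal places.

164.97

Work backward from the last round.
Round 4 (the seller proposes): the buyer gets 92 if talks fail, so the seller offers 92 and keeps 408.
Round 3 (the buyer proposes): the seller can get 408 next round, worth 0.59 × 408 = 240.72 now, so the buyer offers 240.72, keeping 259.28.
Round 2 (the seller proposes): the buyer can get 259.28 next round, worth 0.85 × 259.28 = 220.388 now, so the seller offers 220.388, keeping 279.612.
Round 1 (the buyer proposes): the seller can get 279.612 next round, worth 0.59 × 279.612 = 164.97108 now, so the buyer offers 164.97108, keeping 335.02892.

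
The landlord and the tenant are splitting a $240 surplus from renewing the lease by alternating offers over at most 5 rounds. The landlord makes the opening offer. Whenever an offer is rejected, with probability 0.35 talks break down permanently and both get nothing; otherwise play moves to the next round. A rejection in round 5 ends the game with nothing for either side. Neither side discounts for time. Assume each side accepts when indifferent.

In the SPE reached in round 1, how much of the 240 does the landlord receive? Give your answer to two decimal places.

Round 5 (the landlord proposes): rejection yields 0 for the tenant; the landlord offers 0 and keeps 240.
Round 4 (the tenant proposes): rejecting gives the landlord an expected 0.65 × 240 = 156; the tenant offers that and keeps 84.
Round 3 (the landlord proposes): rejecting gives the tenant an expected 0.65 × 84 = 54.6; the landlord offers that and keeps 185.4.
Round 2 (the tenant proposes): rejecting gives the landlord an expected 0.65 × 185.4 = 120.51; the tenant offers that and keeps 119.49.
Round 1 (the landlord proposes): rejecting gives the tenant an expected 0.65 × 119.49 = 77.6685; the landlord offers that and keeps 162.3315.

162.33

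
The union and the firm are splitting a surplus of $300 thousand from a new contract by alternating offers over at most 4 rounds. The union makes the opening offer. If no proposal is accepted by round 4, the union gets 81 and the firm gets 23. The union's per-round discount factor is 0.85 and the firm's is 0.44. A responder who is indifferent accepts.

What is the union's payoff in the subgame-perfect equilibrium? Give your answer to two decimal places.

Round 4 (the firm proposes): the union gets 81 if talks fail, so the firm offers 81 and keeps 219.
Round 3 (the union proposes): the firm can get 219 next round, worth 0.44 × 219 = 96.36 now; the union offers that and keeps 203.64.
Round 2 (the firm proposes): the union can get 203.64 next round, worth 0.85 × 203.64 = 173.094 now, so the firm offers 173.094, keeping 126.906.
Round 1 (the union proposes): the firm can get 126.906 next round, worth 0.44 × 126.906 = 55.83864 now, so the union offers 55.83864, keeping 244.16136.

244.16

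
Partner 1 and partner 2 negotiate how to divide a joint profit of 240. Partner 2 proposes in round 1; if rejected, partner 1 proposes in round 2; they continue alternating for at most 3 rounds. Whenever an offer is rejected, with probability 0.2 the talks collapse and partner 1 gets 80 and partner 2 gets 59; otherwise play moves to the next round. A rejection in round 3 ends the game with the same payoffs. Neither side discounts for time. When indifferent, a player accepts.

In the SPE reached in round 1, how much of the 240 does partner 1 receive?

96.16

Round 3 (partner 2 proposes): partner 1 gets 80 if talks fail, so partner 2 offers 80 and keeps 160.
Round 2 (partner 1 proposes): rejecting gives partner 2 an expected 0.8 × 160 + 0.2 × 59 = 139.8, so partner 1 offers 139.8, keeping 100.2.
Round 1 (partner 2 proposes): rejecting gives partner 1 an expected 0.8 × 100.2 + 0.2 × 80 = 96.16. Partner 2 offers 96.16 and keeps 240 − 96.16 = 143.84.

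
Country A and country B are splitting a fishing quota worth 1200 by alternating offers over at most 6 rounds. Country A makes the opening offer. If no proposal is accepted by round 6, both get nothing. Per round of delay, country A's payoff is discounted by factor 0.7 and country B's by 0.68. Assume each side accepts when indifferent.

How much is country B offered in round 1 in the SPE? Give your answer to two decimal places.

546.21

Solve by backward induction from round 6.
Round 6 (country B proposes): rejection yields 0 for country A; country B offers 0 and keeps 1200.
Round 5 (country A proposes): country B can get 1200 next round, worth 0.68 × 1200 = 816 now. Country A offers 816 and keeps 1200 − 816 = 384.
Round 4 (country B proposes): country A can get 384 next round, worth 0.7 × 384 = 268.8 now. Country B offers 268.8 and keeps 1200 − 268.8 = 931.2.
Round 3 (country A proposes): country B can get 931.2 next round, worth 0.68 × 931.2 = 633.216 now, so country A offers 633.216, keeping 566.784.
Round 2 (country B proposes): country A can get 566.784 next round, worth 0.7 × 566.784 = 396.7488 now, so country B offers 396.7488, keeping 803.2512.
Round 1 (country A proposes): country B can get 803.2512 next round, worth 0.68 × 803.2512 = 546.210816 now; country A offers that and keeps 653.789184.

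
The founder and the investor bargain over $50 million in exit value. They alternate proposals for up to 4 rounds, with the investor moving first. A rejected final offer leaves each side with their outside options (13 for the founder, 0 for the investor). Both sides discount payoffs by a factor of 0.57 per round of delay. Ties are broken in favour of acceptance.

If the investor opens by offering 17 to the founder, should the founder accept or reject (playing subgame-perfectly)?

Reject

Round 4 (the founder proposes): rejection yields 0 for the investor; the founder offers 0 and keeps 50.
Round 3 (the investor proposes): the founder can get 50 next round, worth 0.57 × 50 = 28.5 now. The investor offers 28.5 and keeps 50 − 28.5 = 21.5.
Round 2 (the founder proposes): the investor can get 21.5 next round, worth 0.57 × 21.5 = 12.255 now. The founder offers 12.255 and keeps 50 − 12.255 = 37.745.
So by rejecting in round 1, the founder gets 37.745 next round, worth 0.57 × 37.745 = 21.51465 now.
Offer 17 < 21.51465, so the founder rejects.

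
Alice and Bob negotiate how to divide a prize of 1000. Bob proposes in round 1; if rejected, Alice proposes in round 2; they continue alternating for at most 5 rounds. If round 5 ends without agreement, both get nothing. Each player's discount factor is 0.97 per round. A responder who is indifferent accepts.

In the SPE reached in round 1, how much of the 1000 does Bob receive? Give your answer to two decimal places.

Round 5 (Bob proposes): Alice will accept anything ≥ 0, so Bob offers 0 and keeps 1000.
Round 4 (Alice proposes): Bob can get 1000 next round, worth 0.97 × 1000 = 970 now; Alice offers that and keeps 30.
Round 3 (Bob proposes): Alice can get 30 next round, worth 0.97 × 30 = 29.1 now, so Bob offers 29.1, keeping 970.9.
Round 2 (Alice proposes): Bob can get 970.9 next round, worth 0.97 × 970.9 = 941.773 now, so Alice offers 941.773, keeping 58.227.
Round 1 (Bob proposes): Alice can get 58.227 next round, worth 0.97 × 58.227 = 56.48019 now. Bob offers 56.48019 and keeps 1000 − 56.48019 = 943.51981.

943.52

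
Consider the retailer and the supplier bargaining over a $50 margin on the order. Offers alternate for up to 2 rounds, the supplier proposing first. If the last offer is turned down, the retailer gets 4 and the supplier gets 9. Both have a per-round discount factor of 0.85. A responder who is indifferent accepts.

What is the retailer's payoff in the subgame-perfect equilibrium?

Solve by backward induction from round 2.
Round 2 (the retailer proposes): the supplier gets 9 if talks fail, so the retailer offers 9 and keeps 41.
Round 1 (the supplier proposes): the retailer can get 41 next round, worth 0.85 × 41 = 34.85 now, so the supplier offers 34.85, keeping 15.15.

34.85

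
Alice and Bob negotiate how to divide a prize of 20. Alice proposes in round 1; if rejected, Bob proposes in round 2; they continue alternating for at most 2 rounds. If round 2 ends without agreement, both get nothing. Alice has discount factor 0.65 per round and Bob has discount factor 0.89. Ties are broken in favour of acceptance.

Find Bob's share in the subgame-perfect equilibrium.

17.8

Round 2 (Bob proposes): Alice will accept anything ≥ 0, so Bob offers 0 and keeps 20.
Round 1 (Alice proposes): Bob can get 20 next round, worth 0.89 × 20 = 17.8 now; Alice offers that and keeps 2.2.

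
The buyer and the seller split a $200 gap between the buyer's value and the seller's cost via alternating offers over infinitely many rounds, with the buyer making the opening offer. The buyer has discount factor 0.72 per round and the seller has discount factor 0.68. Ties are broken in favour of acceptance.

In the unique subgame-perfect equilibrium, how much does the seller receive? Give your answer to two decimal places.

74.61

In a stationary SPE each proposer offers the other exactly their discounted continuation value.
If the buyer keeps x when proposing and the seller keeps y when proposing, then x = 200 − 0.68y and y = 200 − 0.72x.
Solving: x = 200(1 − 0.68) / (1 − 0.72·0.68) = 64 / 0.5104 ≈ 125.3918.
The seller gets 200 − 125.3918 ≈ 74.6082.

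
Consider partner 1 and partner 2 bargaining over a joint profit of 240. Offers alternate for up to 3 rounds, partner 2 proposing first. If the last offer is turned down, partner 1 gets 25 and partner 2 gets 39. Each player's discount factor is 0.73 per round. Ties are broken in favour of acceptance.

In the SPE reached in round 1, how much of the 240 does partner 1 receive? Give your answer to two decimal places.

Round 3 (partner 2 proposes): partner 1 gets 25 if talks fail, so partner 2 offers 25 and keeps 215.
Round 2 (partner 1 proposes): partner 2 can get 215 next round, worth 0.73 × 215 = 156.95 now; partner 1 offers that and keeps 83.05.
Round 1 (partner 2 proposes): partner 1 can get 83.05 next round, worth 0.73 × 83.05 = 60.6265 now. Partner 2 offers 60.6265 and keeps 240 − 60.6265 = 179.3735.

60.63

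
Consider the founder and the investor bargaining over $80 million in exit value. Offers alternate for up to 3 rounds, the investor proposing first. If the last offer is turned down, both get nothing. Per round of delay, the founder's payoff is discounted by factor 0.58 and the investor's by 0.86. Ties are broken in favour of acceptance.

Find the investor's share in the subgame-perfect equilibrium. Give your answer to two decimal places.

Round 3 (the investor proposes): rejection yields 0 for the founder; the investor offers 0 and keeps 80.
Round 2 (the founder proposes): the investor can get 80 next round, worth 0.86 × 80 = 68.8 now. The founder offers 68.8 and keeps 80 − 68.8 = 11.2.
Round 1 (the investor proposes): the founder can get 11.2 next round, worth 0.58 × 11.2 = 6.496 now; the investor offers that and keeps 73.504.

73.50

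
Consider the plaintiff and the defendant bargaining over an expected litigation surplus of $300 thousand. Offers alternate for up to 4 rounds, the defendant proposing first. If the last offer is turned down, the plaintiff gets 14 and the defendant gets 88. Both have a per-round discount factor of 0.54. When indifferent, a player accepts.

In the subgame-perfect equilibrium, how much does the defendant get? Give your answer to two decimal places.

192.10

Round 4 (the plaintiff proposes): the defendant gets 88 if talks fail, so the plaintiff offers 88 and keeps 212.
Round 3 (the defendant proposes): the plaintiff can get 212 next round, worth 0.54 × 212 = 114.48 now; the defendant offers that and keeps 185.52.
Round 2 (the plaintiff proposes): the defendant can get 185.52 next round, worth 0.54 × 185.52 = 100.1808 now; the plaintiff offers that and keeps 199.8192.
Round 1 (the defendant proposes): the plaintiff can get 199.8192 next round, worth 0.54 × 199.8192 = 107.902368 now; the defendant offers that and keeps 192.097632.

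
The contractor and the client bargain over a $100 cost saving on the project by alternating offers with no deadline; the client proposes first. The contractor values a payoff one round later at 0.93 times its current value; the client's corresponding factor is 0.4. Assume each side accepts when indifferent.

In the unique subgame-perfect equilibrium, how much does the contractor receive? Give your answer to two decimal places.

88.85

When the client proposes, the contractor accepts any offer worth at least 0.93 times what the contractor would get by proposing next round; and vice versa.
This gives x = 100 − 0.93y and y = 100 − 0.4x, where x and y are each side's share when it proposes.
Hence (1 − 0.93·0.4)x = 100(1 − 0.93), i.e. 0.628·x = 7.
x ≈ 11.1465; the contractor's share is 100 − x ≈ 88.8535.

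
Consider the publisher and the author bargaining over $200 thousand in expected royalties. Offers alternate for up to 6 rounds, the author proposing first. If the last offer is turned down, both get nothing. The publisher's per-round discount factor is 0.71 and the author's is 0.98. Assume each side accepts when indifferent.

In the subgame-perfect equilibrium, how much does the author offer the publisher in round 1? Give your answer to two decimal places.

73.56

Work backward from the last round.
Round 6 (the publisher proposes): the author will accept anything ≥ 0, so the publisher offers 0 and keeps 200.
Round 5 (the author proposes): the publisher can get 200 next round, worth 0.71 × 200 = 142 now; the author offers that and keeps 58.
Round 4 (the publisher proposes): the author can get 58 next round, worth 0.98 × 58 = 56.84 now; the publisher offers that and keeps 143.16.
Round 3 (the author proposes): the publisher can get 143.16 next round, worth 0.71 × 143.16 = 101.6436 now; the author offers that and keeps 98.3564.
Round 2 (the publisher proposes): the author can get 98.3564 next round, worth 0.98 × 98.3564 = 96.389272 now. The publisher offers 96.389272 and keeps 200 − 96.389272 = 103.610728.
Round 1 (the author proposes): the publisher can get 103.610728 next round, worth 0.71 × 103.610728 = 73.56361688 now; the author offers that and keeps 126.43638312.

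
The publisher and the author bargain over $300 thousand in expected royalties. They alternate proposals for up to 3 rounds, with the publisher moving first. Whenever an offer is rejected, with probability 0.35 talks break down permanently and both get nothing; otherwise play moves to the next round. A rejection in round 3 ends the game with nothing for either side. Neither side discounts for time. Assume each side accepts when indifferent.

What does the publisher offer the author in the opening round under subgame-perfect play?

68.25

Round 3 (the publisher proposes): the author will accept anything ≥ 0, so the publisher offers 0 and keeps 300.
Round 2 (the author proposes): rejecting gives the publisher an expected 0.65 × 300 = 195. The author offers 195 and keeps 300 − 195 = 105.
Round 1 (the publisher proposes): rejecting gives the author an expected 0.65 × 105 = 68.25; the publisher offers that and keeps 231.75.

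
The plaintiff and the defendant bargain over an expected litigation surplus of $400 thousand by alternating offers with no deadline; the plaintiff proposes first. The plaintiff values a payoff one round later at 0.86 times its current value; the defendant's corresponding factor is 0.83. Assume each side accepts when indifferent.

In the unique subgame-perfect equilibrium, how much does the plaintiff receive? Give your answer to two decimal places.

In a stationary SPE each proposer offers the other exactly their discounted continuation value.
If the plaintiff keeps x when proposing and the defendant keeps y when proposing, then x = 400 − 0.83y and y = 400 − 0.86x.
Solving: x = 400(1 − 0.83) / (1 − 0.86·0.83) = 68 / 0.2862 ≈ 237.5961.
The defendant gets 400 − 237.5961 ≈ 162.4039.

237.60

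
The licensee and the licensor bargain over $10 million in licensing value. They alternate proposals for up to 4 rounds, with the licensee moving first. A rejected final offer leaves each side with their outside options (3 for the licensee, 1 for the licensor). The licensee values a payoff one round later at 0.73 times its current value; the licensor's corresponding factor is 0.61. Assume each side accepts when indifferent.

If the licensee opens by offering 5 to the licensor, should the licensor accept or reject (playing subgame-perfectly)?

Round 4 (the licensor proposes): the licensee gets 3 if talks fail, so the licensor offers 3 and keeps 7.
Round 3 (the licensee proposes): the licensor can get 7 next round, worth 0.61 × 7 = 4.27 now, so the licensee offers 4.27, keeping 5.73.
Round 2 (the licensor proposes): the licensee can get 5.73 next round, worth 0.73 × 5.73 = 4.1829 now; the licensor offers that and keeps 5.8171.
So by rejecting in round 1, the licensor gets 5.8171 next round, worth 0.61 × 5.8171 = 3.548431 now.
Offer 5 ≥ 3.548431, so the licensor accepts.

Accept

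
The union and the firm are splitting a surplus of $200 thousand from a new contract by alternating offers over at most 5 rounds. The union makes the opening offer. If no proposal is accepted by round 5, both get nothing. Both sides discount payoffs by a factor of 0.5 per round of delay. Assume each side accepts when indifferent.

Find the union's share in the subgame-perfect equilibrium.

By backward induction:
Round 5 (the union proposes): rejection yields 0 for the firm; the union offers 0 and keeps 200.
Round 4 (the firm proposes): the union can get 200 next round, worth 0.5 × 200 = 100 now. The firm offers 100 and keeps 200 − 100 = 100.
Round 3 (the union proposes): the firm can get 100 next round, worth 0.5 × 100 = 50 now. The union offers 50 and keeps 200 − 50 = 150.
Round 2 (the firm proposes): the union can get 150 next round, worth 0.5 × 150 = 75 now; the firm offers that and keeps 125.
Round 1 (the union proposes): the firm can get 125 next round, worth 0.5 × 125 = 62.5 now, so the union offers 62.5, keeping 137.5.

137.5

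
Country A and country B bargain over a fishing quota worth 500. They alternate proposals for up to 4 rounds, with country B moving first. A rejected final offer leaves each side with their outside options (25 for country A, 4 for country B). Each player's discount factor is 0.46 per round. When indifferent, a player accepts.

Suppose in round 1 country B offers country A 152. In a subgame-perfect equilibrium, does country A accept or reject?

Reject

Round 4 (country A proposes): country B gets 4 if talks fail, so country A offers 4 and keeps 496.
Round 3 (country B proposes): country A can get 496 next round, worth 0.46 × 496 = 228.16 now, so country B offers 228.16, keeping 271.84.
Round 2 (country A proposes): country B can get 271.84 next round, worth 0.46 × 271.84 = 125.0464 now; country A offers that and keeps 374.9536.
So by rejecting in round 1, country A gets 374.9536 next round, worth 0.46 × 374.9536 = 172.478656 now.
Offer 152 < 172.478656, so country A rejects.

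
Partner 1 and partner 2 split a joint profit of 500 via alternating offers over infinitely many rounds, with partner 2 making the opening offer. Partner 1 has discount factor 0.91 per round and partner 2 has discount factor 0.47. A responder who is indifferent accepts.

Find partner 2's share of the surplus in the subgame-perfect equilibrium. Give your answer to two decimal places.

In a stationary SPE each proposer offers the other exactly their discounted continuation value.
If partner 2 keeps x when proposing and partner 1 keeps y when proposing, then x = 500 − 0.91y and y = 500 − 0.47x.
Solving: x = 500(1 − 0.91) / (1 − 0.47·0.91) = 45 / 0.5723 ≈ 78.6301.
Partner 1 gets 500 − 78.6301 ≈ 421.3699.

78.63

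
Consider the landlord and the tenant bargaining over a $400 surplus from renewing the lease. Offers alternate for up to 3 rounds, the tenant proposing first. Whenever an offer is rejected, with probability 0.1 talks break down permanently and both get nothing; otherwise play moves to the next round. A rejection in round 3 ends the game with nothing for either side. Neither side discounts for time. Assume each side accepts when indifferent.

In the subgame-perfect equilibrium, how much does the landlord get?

Round 3 (the tenant proposes): rejection yields 0 for the landlord; the tenant offers 0 and keeps 400.
Round 2 (the landlord proposes): rejecting gives the tenant an expected 0.9 × 400 = 360, so the landlord offers 360, keeping 40.
Round 1 (the tenant proposes): rejecting gives the landlord an expected 0.9 × 40 = 36; the tenant offers that and keeps 364.

36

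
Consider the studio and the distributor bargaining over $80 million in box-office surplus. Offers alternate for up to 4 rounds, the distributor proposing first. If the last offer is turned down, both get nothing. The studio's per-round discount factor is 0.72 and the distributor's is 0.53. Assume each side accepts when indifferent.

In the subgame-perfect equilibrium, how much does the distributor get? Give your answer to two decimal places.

Round 4 (the studio proposes): the distributor will accept anything ≥ 0, so the studio offers 0 and keeps 80.
Round 3 (the distributor proposes): the studio can get 80 next round, worth 0.72 × 80 = 57.6 now; the distributor offers that and keeps 22.4.
Round 2 (the studio proposes): the distributor can get 22.4 next round, worth 0.53 × 22.4 = 11.872 now, so the studio offers 11.872, keeping 68.128.
Round 1 (the distributor proposes): the studio can get 68.128 next round, worth 0.72 × 68.128 = 49.05216 now; the distributor offers that and keeps 30.94784.

30.95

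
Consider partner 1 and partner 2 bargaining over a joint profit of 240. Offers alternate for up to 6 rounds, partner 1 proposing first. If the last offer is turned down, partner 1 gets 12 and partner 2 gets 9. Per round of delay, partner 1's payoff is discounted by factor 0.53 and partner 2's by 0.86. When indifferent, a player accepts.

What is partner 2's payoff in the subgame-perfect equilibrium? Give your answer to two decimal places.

181.96

By backward induction:
Round 6 (partner 2 proposes): partner 1 gets 12 if talks fail, so partner 2 offers 12 and keeps 228.
Round 5 (partner 1 proposes): partner 2 can get 228 next round, worth 0.86 × 228 = 196.08 now. Partner 1 offers 196.08 and keeps 240 − 196.08 = 43.92.
Round 4 (partner 2 proposes): partner 1 can get 43.92 next round, worth 0.53 × 43.92 = 23.2776 now. Partner 2 offers 23.2776 and keeps 240 − 23.2776 = 216.7224.
Round 3 (partner 1 proposes): partner 2 can get 216.7224 next round, worth 0.86 × 216.7224 = 186.381264 now, so partner 1 offers 186.381264, keeping 53.618736.
Round 2 (partner 2 proposes): partner 1 can get 53.618736 next round, worth 0.53 × 53.618736 = 28.41793008 now, so partner 2 offers 28.41793008, keeping 211.58206992.
Round 1 (partner 1 proposes): partner 2 can get 211.58206992 next round, worth 0.86 × 211.58206992 = 181.9605801312 now, so partner 1 offers 181.9605801312, keeping 58.0394198688.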